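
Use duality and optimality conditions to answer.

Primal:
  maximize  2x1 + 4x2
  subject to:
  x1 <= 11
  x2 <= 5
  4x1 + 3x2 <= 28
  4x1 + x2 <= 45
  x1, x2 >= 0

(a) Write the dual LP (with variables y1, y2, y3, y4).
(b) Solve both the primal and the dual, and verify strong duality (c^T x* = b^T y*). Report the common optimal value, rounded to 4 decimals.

The standard primal-dual pair for 'max c^T x s.t. A x <= b, x >= 0' is:
  Dual:  min b^T y  s.t.  A^T y >= c,  y >= 0.

So the dual LP is:
  minimize  11y1 + 5y2 + 28y3 + 45y4
  subject to:
    y1 + 4y3 + 4y4 >= 2
    y2 + 3y3 + y4 >= 4
    y1, y2, y3, y4 >= 0

Solving the primal: x* = (3.25, 5).
  primal value c^T x* = 26.5.
Solving the dual: y* = (0, 2.5, 0.5, 0).
  dual value b^T y* = 26.5.
Strong duality: c^T x* = b^T y*. Confirmed.

26.5


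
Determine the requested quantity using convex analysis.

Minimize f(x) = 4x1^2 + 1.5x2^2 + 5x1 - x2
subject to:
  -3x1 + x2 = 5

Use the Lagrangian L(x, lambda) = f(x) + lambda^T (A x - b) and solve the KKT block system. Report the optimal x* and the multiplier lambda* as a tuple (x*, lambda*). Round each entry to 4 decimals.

Form the Lagrangian:
  L(x, lambda) = (1/2) x^T Q x + c^T x + lambda^T (A x - b)
Stationarity (grad_x L = 0): Q x + c + A^T lambda = 0.
Primal feasibility: A x = b.

This gives the KKT block system:
  [ Q   A^T ] [ x     ]   [-c ]
  [ A    0  ] [ lambda ] = [ b ]

Solving the linear system:
  x*      = (-1.3429, 0.9714)
  lambda* = (-1.9143)
  f(x*)   = 0.9429

x* = (-1.3429, 0.9714), lambda* = (-1.9143)


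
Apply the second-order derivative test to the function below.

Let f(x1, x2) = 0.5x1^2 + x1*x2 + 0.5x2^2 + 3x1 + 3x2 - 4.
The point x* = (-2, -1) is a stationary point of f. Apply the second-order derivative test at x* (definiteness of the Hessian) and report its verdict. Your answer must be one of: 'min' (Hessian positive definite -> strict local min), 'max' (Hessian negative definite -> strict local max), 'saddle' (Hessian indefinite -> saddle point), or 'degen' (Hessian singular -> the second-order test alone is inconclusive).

Compute the Hessian H = grad^2 f:
  H = [[1, 1], [1, 1]]
Verify stationarity: grad f(x*) = H x* + g = (0, 0).
Eigenvalues of H: 0, 2.
H has a zero eigenvalue (singular; positive semidefinite but not definite), so H is neither positive definite, negative definite, nor indefinite. The second-order test alone is inconclusive -> degen.
(Indeed, f is constant along the null direction of H through x*, so x* is not a strict local extremum.)

degen


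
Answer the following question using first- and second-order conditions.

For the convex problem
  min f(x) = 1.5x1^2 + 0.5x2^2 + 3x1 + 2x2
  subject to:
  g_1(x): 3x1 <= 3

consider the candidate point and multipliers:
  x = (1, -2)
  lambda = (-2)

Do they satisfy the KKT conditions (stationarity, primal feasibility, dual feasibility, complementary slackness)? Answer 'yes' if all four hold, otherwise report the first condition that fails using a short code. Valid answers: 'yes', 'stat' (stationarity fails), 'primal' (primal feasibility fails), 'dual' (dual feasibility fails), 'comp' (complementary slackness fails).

Gradient of f: grad f(x) = Q x + c = (6, 0)
Constraint values g_i(x) = a_i^T x - b_i:
  g_1((1, -2)) = 0
Stationarity residual: grad f(x) + sum_i lambda_i a_i = (0, 0)
  -> stationarity OK
Primal feasibility (all g_i <= 0): OK
Dual feasibility (all lambda_i >= 0): FAILS
Complementary slackness (lambda_i * g_i(x) = 0 for all i): OK

Verdict: the first failing condition is dual_feasibility -> dual.

dual


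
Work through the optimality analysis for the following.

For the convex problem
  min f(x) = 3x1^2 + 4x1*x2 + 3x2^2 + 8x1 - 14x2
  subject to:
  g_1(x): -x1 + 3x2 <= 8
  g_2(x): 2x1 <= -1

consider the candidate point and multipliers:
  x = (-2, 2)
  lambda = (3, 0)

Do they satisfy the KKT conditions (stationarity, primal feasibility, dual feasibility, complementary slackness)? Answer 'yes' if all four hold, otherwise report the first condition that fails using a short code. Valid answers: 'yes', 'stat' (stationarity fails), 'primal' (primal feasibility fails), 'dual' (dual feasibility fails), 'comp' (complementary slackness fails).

Gradient of f: grad f(x) = Q x + c = (4, -10)
Constraint values g_i(x) = a_i^T x - b_i:
  g_1((-2, 2)) = 0
  g_2((-2, 2)) = -3
Stationarity residual: grad f(x) + sum_i lambda_i a_i = (1, -1)
  -> stationarity FAILS
Primal feasibility (all g_i <= 0): OK
Dual feasibility (all lambda_i >= 0): OK
Complementary slackness (lambda_i * g_i(x) = 0 for all i): OK

Verdict: the first failing condition is stationarity -> stat.

stat


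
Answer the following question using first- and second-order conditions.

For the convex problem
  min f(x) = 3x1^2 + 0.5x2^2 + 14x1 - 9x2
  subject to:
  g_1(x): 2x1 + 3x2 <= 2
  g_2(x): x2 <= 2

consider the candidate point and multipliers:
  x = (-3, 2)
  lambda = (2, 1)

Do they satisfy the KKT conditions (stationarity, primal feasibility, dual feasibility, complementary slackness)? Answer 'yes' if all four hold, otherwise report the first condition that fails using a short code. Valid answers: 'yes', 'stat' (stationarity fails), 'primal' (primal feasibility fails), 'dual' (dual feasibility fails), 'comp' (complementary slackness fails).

Gradient of f: grad f(x) = Q x + c = (-4, -7)
Constraint values g_i(x) = a_i^T x - b_i:
  g_1((-3, 2)) = -2
  g_2((-3, 2)) = 0
Stationarity residual: grad f(x) + sum_i lambda_i a_i = (0, 0)
  -> stationarity OK
Primal feasibility (all g_i <= 0): OK
Dual feasibility (all lambda_i >= 0): OK
Complementary slackness (lambda_i * g_i(x) = 0 for all i): FAILS

Verdict: the first failing condition is complementary_slackness -> comp.

comp


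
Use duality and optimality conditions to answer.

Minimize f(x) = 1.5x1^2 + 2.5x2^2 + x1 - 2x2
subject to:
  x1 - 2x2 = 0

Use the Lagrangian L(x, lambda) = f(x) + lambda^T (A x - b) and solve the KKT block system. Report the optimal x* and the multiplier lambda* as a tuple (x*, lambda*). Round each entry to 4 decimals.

Form the Lagrangian:
  L(x, lambda) = (1/2) x^T Q x + c^T x + lambda^T (A x - b)
Stationarity (grad_x L = 0): Q x + c + A^T lambda = 0.
Primal feasibility: A x = b.

This gives the KKT block system:
  [ Q   A^T ] [ x     ]   [-c ]
  [ A    0  ] [ lambda ] = [ b ]

Solving the linear system:
  x*      = (0, 0)
  lambda* = (-1)
  f(x*)   = 0

x* = (0, 0), lambda* = (-1)


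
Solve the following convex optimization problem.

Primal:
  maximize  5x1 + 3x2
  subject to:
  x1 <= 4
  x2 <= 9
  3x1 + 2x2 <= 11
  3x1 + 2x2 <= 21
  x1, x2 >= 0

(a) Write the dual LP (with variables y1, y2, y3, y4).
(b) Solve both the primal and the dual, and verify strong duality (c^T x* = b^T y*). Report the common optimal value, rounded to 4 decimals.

The standard primal-dual pair for 'max c^T x s.t. A x <= b, x >= 0' is:
  Dual:  min b^T y  s.t.  A^T y >= c,  y >= 0.

So the dual LP is:
  minimize  4y1 + 9y2 + 11y3 + 21y4
  subject to:
    y1 + 3y3 + 3y4 >= 5
    y2 + 2y3 + 2y4 >= 3
    y1, y2, y3, y4 >= 0

Solving the primal: x* = (3.6667, 0).
  primal value c^T x* = 18.3333.
Solving the dual: y* = (0, 0, 1.6667, 0).
  dual value b^T y* = 18.3333.
Strong duality: c^T x* = b^T y*. Confirmed.

18.3333


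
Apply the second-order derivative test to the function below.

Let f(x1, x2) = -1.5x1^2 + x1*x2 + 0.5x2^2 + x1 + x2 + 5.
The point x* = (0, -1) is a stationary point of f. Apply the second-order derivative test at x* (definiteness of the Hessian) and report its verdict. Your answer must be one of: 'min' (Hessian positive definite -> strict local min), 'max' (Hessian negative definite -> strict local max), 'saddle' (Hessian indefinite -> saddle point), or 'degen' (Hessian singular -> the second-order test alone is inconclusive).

Compute the Hessian H = grad^2 f:
  H = [[-3, 1], [1, 1]]
Verify stationarity: grad f(x*) = H x* + g = (0, 0).
Eigenvalues of H: -3.2361, 1.2361.
Eigenvalues have mixed signs, so H is indefinite -> x* is a saddle point.

saddle


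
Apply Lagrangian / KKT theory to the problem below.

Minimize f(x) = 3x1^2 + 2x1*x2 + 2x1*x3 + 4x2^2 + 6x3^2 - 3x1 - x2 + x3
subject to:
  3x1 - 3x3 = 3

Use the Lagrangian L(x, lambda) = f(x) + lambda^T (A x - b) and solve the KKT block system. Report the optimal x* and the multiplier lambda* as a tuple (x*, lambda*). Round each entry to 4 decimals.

Form the Lagrangian:
  L(x, lambda) = (1/2) x^T Q x + c^T x + lambda^T (A x - b)
Stationarity (grad_x L = 0): Q x + c + A^T lambda = 0.
Primal feasibility: A x = b.

This gives the KKT block system:
  [ Q   A^T ] [ x     ]   [-c ]
  [ A    0  ] [ lambda ] = [ b ]

Solving the linear system:
  x*      = (0.7326, -0.0581, -0.2674)
  lambda* = (-0.2481)
  f(x*)   = -0.8314

x* = (0.7326, -0.0581, -0.2674), lambda* = (-0.2481)


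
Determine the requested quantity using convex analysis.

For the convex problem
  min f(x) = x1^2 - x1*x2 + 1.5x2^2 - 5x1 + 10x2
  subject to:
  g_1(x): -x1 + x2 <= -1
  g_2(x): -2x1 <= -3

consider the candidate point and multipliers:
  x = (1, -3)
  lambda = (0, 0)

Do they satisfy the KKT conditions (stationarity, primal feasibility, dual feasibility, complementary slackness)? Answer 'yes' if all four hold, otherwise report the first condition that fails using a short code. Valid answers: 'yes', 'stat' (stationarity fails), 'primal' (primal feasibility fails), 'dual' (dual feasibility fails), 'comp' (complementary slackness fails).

Gradient of f: grad f(x) = Q x + c = (0, 0)
Constraint values g_i(x) = a_i^T x - b_i:
  g_1((1, -3)) = -3
  g_2((1, -3)) = 1
Stationarity residual: grad f(x) + sum_i lambda_i a_i = (0, 0)
  -> stationarity OK
Primal feasibility (all g_i <= 0): FAILS
Dual feasibility (all lambda_i >= 0): OK
Complementary slackness (lambda_i * g_i(x) = 0 for all i): OK

Verdict: the first failing condition is primal_feasibility -> primal.

primal


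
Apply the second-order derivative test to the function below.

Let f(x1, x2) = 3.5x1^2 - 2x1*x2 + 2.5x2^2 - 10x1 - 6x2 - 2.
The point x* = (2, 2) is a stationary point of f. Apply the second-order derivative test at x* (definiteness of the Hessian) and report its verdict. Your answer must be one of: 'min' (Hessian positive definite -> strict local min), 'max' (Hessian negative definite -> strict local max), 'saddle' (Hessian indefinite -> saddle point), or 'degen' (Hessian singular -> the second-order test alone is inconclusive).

Compute the Hessian H = grad^2 f:
  H = [[7, -2], [-2, 5]]
Verify stationarity: grad f(x*) = H x* + g = (0, 0).
Eigenvalues of H: 3.7639, 8.2361.
Both eigenvalues > 0, so H is positive definite -> x* is a strict local min.

min


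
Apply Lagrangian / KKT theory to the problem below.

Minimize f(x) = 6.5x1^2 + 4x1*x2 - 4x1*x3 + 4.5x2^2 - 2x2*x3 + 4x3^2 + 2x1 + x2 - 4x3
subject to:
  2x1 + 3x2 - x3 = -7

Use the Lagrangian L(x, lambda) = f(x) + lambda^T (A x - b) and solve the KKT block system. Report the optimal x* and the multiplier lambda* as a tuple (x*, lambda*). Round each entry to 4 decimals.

Form the Lagrangian:
  L(x, lambda) = (1/2) x^T Q x + c^T x + lambda^T (A x - b)
Stationarity (grad_x L = 0): Q x + c + A^T lambda = 0.
Primal feasibility: A x = b.

This gives the KKT block system:
  [ Q   A^T ] [ x     ]   [-c ]
  [ A    0  ] [ lambda ] = [ b ]

Solving the linear system:
  x*      = (-0.3319, -1.8993, 0.6383)
  lambda* = (6.2326)
  f(x*)   = 19.256

x* = (-0.3319, -1.8993, 0.6383), lambda* = (6.2326)


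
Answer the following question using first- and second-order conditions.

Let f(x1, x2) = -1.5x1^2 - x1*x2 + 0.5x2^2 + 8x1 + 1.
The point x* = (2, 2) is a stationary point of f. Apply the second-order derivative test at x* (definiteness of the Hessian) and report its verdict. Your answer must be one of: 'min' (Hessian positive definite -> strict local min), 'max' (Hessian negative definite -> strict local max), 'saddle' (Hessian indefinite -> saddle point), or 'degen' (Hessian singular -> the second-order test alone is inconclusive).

Compute the Hessian H = grad^2 f:
  H = [[-3, -1], [-1, 1]]
Verify stationarity: grad f(x*) = H x* + g = (0, 0).
Eigenvalues of H: -3.2361, 1.2361.
Eigenvalues have mixed signs, so H is indefinite -> x* is a saddle point.

saddle


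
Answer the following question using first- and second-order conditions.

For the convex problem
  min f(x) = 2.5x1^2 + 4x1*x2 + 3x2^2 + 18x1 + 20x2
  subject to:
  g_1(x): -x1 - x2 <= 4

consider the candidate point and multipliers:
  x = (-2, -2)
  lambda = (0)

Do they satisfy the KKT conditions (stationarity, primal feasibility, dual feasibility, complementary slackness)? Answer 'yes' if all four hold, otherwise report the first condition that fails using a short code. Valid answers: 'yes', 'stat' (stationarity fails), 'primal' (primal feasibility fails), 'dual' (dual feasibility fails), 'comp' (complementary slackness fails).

Gradient of f: grad f(x) = Q x + c = (0, 0)
Constraint values g_i(x) = a_i^T x - b_i:
  g_1((-2, -2)) = 0
Stationarity residual: grad f(x) + sum_i lambda_i a_i = (0, 0)
  -> stationarity OK
Primal feasibility (all g_i <= 0): OK
Dual feasibility (all lambda_i >= 0): OK
Complementary slackness (lambda_i * g_i(x) = 0 for all i): OK

Verdict: yes, KKT holds.

yes


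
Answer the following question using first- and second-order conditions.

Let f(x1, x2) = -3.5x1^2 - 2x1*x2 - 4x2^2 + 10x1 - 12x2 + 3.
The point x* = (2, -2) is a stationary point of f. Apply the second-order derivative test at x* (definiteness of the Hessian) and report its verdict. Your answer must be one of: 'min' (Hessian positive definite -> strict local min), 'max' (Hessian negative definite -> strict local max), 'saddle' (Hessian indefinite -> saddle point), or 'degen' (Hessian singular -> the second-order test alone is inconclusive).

Compute the Hessian H = grad^2 f:
  H = [[-7, -2], [-2, -8]]
Verify stationarity: grad f(x*) = H x* + g = (0, 0).
Eigenvalues of H: -9.5616, -5.4384.
Both eigenvalues < 0, so H is negative definite -> x* is a strict local max.

max


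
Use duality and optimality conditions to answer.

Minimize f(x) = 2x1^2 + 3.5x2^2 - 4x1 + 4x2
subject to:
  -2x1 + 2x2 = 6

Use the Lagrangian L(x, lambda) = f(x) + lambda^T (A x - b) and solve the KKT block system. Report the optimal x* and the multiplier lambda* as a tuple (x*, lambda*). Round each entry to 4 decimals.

Form the Lagrangian:
  L(x, lambda) = (1/2) x^T Q x + c^T x + lambda^T (A x - b)
Stationarity (grad_x L = 0): Q x + c + A^T lambda = 0.
Primal feasibility: A x = b.

This gives the KKT block system:
  [ Q   A^T ] [ x     ]   [-c ]
  [ A    0  ] [ lambda ] = [ b ]

Solving the linear system:
  x*      = (-1.9091, 1.0909)
  lambda* = (-5.8182)
  f(x*)   = 23.4545

x* = (-1.9091, 1.0909), lambda* = (-5.8182)


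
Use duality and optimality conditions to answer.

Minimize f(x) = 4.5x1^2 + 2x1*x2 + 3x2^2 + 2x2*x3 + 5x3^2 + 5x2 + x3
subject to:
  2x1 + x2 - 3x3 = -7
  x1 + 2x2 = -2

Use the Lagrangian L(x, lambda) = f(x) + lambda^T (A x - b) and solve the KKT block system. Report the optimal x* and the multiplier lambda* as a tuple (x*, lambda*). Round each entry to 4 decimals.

Form the Lagrangian:
  L(x, lambda) = (1/2) x^T Q x + c^T x + lambda^T (A x - b)
Stationarity (grad_x L = 0): Q x + c + A^T lambda = 0.
Primal feasibility: A x = b.

This gives the KKT block system:
  [ Q   A^T ] [ x     ]   [-c ]
  [ A    0  ] [ lambda ] = [ b ]

Solving the linear system:
  x*      = (-0.6, -0.7, 1.7)
  lambda* = (5.5333, -4.2667)
  f(x*)   = 14.2

x* = (-0.6, -0.7, 1.7), lambda* = (5.5333, -4.2667)


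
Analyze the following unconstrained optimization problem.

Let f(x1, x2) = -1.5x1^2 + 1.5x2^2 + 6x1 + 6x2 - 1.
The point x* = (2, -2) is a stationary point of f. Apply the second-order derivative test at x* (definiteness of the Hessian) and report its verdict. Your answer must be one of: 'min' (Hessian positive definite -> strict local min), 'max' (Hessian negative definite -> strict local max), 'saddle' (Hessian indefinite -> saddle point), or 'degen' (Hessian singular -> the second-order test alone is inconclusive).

Compute the Hessian H = grad^2 f:
  H = [[-3, 0], [0, 3]]
Verify stationarity: grad f(x*) = H x* + g = (0, 0).
Eigenvalues of H: -3, 3.
Eigenvalues have mixed signs, so H is indefinite -> x* is a saddle point.

saddle


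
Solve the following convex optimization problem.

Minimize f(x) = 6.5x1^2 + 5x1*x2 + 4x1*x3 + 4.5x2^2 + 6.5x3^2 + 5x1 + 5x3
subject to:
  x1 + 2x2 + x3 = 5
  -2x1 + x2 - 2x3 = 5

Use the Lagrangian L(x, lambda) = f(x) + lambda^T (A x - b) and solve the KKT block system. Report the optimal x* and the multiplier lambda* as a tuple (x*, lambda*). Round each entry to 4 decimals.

Form the Lagrangian:
  L(x, lambda) = (1/2) x^T Q x + c^T x + lambda^T (A x - b)
Stationarity (grad_x L = 0): Q x + c + A^T lambda = 0.
Primal feasibility: A x = b.

This gives the KKT block system:
  [ Q   A^T ] [ x     ]   [-c ]
  [ A    0  ] [ lambda ] = [ b ]

Solving the linear system:
  x*      = (-1.3333, 3, 0.3333)
  lambda* = (-8.9333, -2.4667)
  f(x*)   = 26

x* = (-1.3333, 3, 0.3333), lambda* = (-8.9333, -2.4667)


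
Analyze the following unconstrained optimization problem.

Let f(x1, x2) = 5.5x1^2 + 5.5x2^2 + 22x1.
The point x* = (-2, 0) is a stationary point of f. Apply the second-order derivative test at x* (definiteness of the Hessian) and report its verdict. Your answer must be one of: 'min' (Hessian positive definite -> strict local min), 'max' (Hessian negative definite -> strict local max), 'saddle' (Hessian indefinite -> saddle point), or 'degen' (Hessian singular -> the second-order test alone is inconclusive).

Compute the Hessian H = grad^2 f:
  H = [[11, 0], [0, 11]]
Verify stationarity: grad f(x*) = H x* + g = (0, 0).
Eigenvalues of H: 11, 11.
Both eigenvalues > 0, so H is positive definite -> x* is a strict local min.

min


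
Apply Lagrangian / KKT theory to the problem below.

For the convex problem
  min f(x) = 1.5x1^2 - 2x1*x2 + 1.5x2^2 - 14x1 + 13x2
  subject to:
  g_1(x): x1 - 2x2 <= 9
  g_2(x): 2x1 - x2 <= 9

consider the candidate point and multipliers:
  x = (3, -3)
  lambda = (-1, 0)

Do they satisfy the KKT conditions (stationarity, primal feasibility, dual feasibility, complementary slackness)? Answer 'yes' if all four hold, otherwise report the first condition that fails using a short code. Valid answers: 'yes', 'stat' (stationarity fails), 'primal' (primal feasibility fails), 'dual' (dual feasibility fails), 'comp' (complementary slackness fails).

Gradient of f: grad f(x) = Q x + c = (1, -2)
Constraint values g_i(x) = a_i^T x - b_i:
  g_1((3, -3)) = 0
  g_2((3, -3)) = 0
Stationarity residual: grad f(x) + sum_i lambda_i a_i = (0, 0)
  -> stationarity OK
Primal feasibility (all g_i <= 0): OK
Dual feasibility (all lambda_i >= 0): FAILS
Complementary slackness (lambda_i * g_i(x) = 0 for all i): OK

Verdict: the first failing condition is dual_feasibility -> dual.

dual


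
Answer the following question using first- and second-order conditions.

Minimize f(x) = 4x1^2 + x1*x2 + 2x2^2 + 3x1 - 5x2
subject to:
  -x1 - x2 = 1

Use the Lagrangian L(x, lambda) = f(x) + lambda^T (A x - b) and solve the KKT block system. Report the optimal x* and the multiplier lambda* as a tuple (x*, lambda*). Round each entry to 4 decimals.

Form the Lagrangian:
  L(x, lambda) = (1/2) x^T Q x + c^T x + lambda^T (A x - b)
Stationarity (grad_x L = 0): Q x + c + A^T lambda = 0.
Primal feasibility: A x = b.

This gives the KKT block system:
  [ Q   A^T ] [ x     ]   [-c ]
  [ A    0  ] [ lambda ] = [ b ]

Solving the linear system:
  x*      = (-1.1, 0.1)
  lambda* = (-5.7)
  f(x*)   = 0.95

x* = (-1.1, 0.1), lambda* = (-5.7)


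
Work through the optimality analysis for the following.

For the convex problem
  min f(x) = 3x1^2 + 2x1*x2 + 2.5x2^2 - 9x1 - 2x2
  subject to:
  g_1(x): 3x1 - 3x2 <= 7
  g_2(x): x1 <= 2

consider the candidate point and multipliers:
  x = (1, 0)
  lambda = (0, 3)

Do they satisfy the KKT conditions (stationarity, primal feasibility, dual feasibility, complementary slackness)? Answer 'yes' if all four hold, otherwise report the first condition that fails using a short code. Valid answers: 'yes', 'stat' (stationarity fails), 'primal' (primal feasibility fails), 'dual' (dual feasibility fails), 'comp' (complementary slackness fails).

Gradient of f: grad f(x) = Q x + c = (-3, 0)
Constraint values g_i(x) = a_i^T x - b_i:
  g_1((1, 0)) = -4
  g_2((1, 0)) = -1
Stationarity residual: grad f(x) + sum_i lambda_i a_i = (0, 0)
  -> stationarity OK
Primal feasibility (all g_i <= 0): OK
Dual feasibility (all lambda_i >= 0): OK
Complementary slackness (lambda_i * g_i(x) = 0 for all i): FAILS

Verdict: the first failing condition is complementary_slackness -> comp.

comp


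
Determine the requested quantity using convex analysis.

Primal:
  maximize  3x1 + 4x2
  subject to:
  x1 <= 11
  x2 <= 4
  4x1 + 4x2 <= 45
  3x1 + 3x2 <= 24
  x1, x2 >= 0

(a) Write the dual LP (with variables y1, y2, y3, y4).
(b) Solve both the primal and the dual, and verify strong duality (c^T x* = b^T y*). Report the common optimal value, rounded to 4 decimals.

The standard primal-dual pair for 'max c^T x s.t. A x <= b, x >= 0' is:
  Dual:  min b^T y  s.t.  A^T y >= c,  y >= 0.

So the dual LP is:
  minimize  11y1 + 4y2 + 45y3 + 24y4
  subject to:
    y1 + 4y3 + 3y4 >= 3
    y2 + 4y3 + 3y4 >= 4
    y1, y2, y3, y4 >= 0

Solving the primal: x* = (4, 4).
  primal value c^T x* = 28.
Solving the dual: y* = (0, 1, 0, 1).
  dual value b^T y* = 28.
Strong duality: c^T x* = b^T y*. Confirmed.

28


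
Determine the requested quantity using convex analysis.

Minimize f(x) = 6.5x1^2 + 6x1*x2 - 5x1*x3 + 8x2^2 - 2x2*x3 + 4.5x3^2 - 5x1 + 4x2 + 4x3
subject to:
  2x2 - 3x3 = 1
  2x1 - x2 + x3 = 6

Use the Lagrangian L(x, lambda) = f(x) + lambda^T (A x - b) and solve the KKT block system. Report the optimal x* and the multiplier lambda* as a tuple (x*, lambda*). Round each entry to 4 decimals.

Form the Lagrangian:
  L(x, lambda) = (1/2) x^T Q x + c^T x + lambda^T (A x - b)
Stationarity (grad_x L = 0): Q x + c + A^T lambda = 0.
Primal feasibility: A x = b.

This gives the KKT block system:
  [ Q   A^T ] [ x     ]   [-c ]
  [ A    0  ] [ lambda ] = [ b ]

Solving the linear system:
  x*      = (2.9865, -1.0807, -1.0538)
  lambda* = (-11.5202, -16.3049)
  f(x*)   = 42.9395

x* = (2.9865, -1.0807, -1.0538), lambda* = (-11.5202, -16.3049)


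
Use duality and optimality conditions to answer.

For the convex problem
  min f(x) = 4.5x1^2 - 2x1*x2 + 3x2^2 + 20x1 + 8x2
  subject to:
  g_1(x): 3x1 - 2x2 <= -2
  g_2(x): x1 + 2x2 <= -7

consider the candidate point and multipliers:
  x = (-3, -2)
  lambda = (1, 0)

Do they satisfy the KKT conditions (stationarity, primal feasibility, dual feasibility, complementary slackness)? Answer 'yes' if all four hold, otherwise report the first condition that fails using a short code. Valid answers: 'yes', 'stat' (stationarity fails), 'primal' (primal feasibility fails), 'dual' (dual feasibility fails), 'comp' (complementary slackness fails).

Gradient of f: grad f(x) = Q x + c = (-3, 2)
Constraint values g_i(x) = a_i^T x - b_i:
  g_1((-3, -2)) = -3
  g_2((-3, -2)) = 0
Stationarity residual: grad f(x) + sum_i lambda_i a_i = (0, 0)
  -> stationarity OK
Primal feasibility (all g_i <= 0): OK
Dual feasibility (all lambda_i >= 0): OK
Complementary slackness (lambda_i * g_i(x) = 0 for all i): FAILS

Verdict: the first failing condition is complementary_slackness -> comp.

comp


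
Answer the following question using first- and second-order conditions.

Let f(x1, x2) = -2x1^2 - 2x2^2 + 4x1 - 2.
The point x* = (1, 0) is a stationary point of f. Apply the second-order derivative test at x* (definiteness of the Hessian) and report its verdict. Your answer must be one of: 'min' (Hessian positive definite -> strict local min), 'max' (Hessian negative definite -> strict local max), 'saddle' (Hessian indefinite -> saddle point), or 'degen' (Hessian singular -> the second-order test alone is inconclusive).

Compute the Hessian H = grad^2 f:
  H = [[-4, 0], [0, -4]]
Verify stationarity: grad f(x*) = H x* + g = (0, 0).
Eigenvalues of H: -4, -4.
Both eigenvalues < 0, so H is negative definite -> x* is a strict local max.

max


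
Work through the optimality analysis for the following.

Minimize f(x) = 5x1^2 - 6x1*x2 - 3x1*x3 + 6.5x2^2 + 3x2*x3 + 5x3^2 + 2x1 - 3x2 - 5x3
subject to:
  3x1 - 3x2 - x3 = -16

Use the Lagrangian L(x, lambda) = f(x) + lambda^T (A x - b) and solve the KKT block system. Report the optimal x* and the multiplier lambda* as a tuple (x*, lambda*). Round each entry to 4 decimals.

Form the Lagrangian:
  L(x, lambda) = (1/2) x^T Q x + c^T x + lambda^T (A x - b)
Stationarity (grad_x L = 0): Q x + c + A^T lambda = 0.
Primal feasibility: A x = b.

This gives the KKT block system:
  [ Q   A^T ] [ x     ]   [-c ]
  [ A    0  ] [ lambda ] = [ b ]

Solving the linear system:
  x*      = (-3.2223, 1.9842, 0.3804)
  lambda* = (14.4233)
  f(x*)   = 108.2365

x* = (-3.2223, 1.9842, 0.3804), lambda* = (14.4233)


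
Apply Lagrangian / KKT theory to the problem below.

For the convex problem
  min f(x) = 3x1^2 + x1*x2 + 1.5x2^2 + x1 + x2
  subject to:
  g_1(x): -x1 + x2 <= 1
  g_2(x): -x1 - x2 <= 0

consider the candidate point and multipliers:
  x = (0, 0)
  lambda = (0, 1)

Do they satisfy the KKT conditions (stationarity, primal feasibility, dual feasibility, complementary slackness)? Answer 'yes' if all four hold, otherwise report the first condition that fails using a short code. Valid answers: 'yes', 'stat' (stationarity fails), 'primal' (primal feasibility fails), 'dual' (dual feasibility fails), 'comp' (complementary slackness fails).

Gradient of f: grad f(x) = Q x + c = (1, 1)
Constraint values g_i(x) = a_i^T x - b_i:
  g_1((0, 0)) = -1
  g_2((0, 0)) = 0
Stationarity residual: grad f(x) + sum_i lambda_i a_i = (0, 0)
  -> stationarity OK
Primal feasibility (all g_i <= 0): OK
Dual feasibility (all lambda_i >= 0): OK
Complementary slackness (lambda_i * g_i(x) = 0 for all i): OK

Verdict: yes, KKT holds.

yes


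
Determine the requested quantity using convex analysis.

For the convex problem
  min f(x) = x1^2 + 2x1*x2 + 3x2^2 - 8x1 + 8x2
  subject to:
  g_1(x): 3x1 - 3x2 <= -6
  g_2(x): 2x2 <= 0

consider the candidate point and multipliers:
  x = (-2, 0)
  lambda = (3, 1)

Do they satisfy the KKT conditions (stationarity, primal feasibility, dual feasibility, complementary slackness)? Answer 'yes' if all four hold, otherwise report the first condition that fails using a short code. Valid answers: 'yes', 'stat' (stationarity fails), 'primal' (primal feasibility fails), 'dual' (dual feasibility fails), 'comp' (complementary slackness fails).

Gradient of f: grad f(x) = Q x + c = (-12, 4)
Constraint values g_i(x) = a_i^T x - b_i:
  g_1((-2, 0)) = 0
  g_2((-2, 0)) = 0
Stationarity residual: grad f(x) + sum_i lambda_i a_i = (-3, -3)
  -> stationarity FAILS
Primal feasibility (all g_i <= 0): OK
Dual feasibility (all lambda_i >= 0): OK
Complementary slackness (lambda_i * g_i(x) = 0 for all i): OK

Verdict: the first failing condition is stationarity -> stat.

stat


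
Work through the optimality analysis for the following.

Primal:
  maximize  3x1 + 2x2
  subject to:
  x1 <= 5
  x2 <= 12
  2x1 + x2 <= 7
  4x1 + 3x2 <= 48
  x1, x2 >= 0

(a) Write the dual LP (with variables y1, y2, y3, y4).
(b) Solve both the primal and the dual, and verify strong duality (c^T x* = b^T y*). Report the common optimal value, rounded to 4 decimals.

The standard primal-dual pair for 'max c^T x s.t. A x <= b, x >= 0' is:
  Dual:  min b^T y  s.t.  A^T y >= c,  y >= 0.

So the dual LP is:
  minimize  5y1 + 12y2 + 7y3 + 48y4
  subject to:
    y1 + 2y3 + 4y4 >= 3
    y2 + y3 + 3y4 >= 2
    y1, y2, y3, y4 >= 0

Solving the primal: x* = (0, 7).
  primal value c^T x* = 14.
Solving the dual: y* = (0, 0, 2, 0).
  dual value b^T y* = 14.
Strong duality: c^T x* = b^T y*. Confirmed.

14


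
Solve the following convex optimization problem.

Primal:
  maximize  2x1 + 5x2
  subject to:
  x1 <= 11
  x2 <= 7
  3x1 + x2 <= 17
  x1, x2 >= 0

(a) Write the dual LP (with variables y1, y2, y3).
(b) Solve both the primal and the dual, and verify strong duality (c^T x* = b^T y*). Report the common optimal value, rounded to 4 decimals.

The standard primal-dual pair for 'max c^T x s.t. A x <= b, x >= 0' is:
  Dual:  min b^T y  s.t.  A^T y >= c,  y >= 0.

So the dual LP is:
  minimize  11y1 + 7y2 + 17y3
  subject to:
    y1 + 3y3 >= 2
    y2 + y3 >= 5
    y1, y2, y3 >= 0

Solving the primal: x* = (3.3333, 7).
  primal value c^T x* = 41.6667.
Solving the dual: y* = (0, 4.3333, 0.6667).
  dual value b^T y* = 41.6667.
Strong duality: c^T x* = b^T y*. Confirmed.

41.6667


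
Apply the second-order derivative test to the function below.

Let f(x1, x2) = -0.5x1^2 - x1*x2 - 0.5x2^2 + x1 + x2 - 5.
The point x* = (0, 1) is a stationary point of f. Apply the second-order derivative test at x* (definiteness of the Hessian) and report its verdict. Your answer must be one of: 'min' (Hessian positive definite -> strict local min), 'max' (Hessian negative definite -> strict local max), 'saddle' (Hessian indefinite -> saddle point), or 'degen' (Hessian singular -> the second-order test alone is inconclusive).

Compute the Hessian H = grad^2 f:
  H = [[-1, -1], [-1, -1]]
Verify stationarity: grad f(x*) = H x* + g = (0, 0).
Eigenvalues of H: -2, 0.
H has a zero eigenvalue (singular; negative semidefinite but not definite), so H is neither positive definite, negative definite, nor indefinite. The second-order test alone is inconclusive -> degen.
(Indeed, f is constant along the null direction of H through x*, so x* is not a strict local extremum.)

degen


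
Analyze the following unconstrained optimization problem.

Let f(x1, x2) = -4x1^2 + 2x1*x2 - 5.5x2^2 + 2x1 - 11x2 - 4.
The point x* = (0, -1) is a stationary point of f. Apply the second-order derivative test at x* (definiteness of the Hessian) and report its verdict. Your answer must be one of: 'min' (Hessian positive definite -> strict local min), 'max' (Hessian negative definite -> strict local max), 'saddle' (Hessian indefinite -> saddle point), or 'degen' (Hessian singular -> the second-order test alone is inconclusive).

Compute the Hessian H = grad^2 f:
  H = [[-8, 2], [2, -11]]
Verify stationarity: grad f(x*) = H x* + g = (0, 0).
Eigenvalues of H: -12, -7.
Both eigenvalues < 0, so H is negative definite -> x* is a strict local max.

max


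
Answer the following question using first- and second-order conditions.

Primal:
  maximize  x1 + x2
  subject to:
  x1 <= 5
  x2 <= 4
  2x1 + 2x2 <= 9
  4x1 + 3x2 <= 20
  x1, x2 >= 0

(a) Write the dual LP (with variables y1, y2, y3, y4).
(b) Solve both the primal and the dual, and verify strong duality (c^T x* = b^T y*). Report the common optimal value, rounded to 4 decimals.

The standard primal-dual pair for 'max c^T x s.t. A x <= b, x >= 0' is:
  Dual:  min b^T y  s.t.  A^T y >= c,  y >= 0.

So the dual LP is:
  minimize  5y1 + 4y2 + 9y3 + 20y4
  subject to:
    y1 + 2y3 + 4y4 >= 1
    y2 + 2y3 + 3y4 >= 1
    y1, y2, y3, y4 >= 0

Solving the primal: x* = (4.5, 0).
  primal value c^T x* = 4.5.
Solving the dual: y* = (0, 0, 0.5, 0).
  dual value b^T y* = 4.5.
Strong duality: c^T x* = b^T y*. Confirmed.

4.5


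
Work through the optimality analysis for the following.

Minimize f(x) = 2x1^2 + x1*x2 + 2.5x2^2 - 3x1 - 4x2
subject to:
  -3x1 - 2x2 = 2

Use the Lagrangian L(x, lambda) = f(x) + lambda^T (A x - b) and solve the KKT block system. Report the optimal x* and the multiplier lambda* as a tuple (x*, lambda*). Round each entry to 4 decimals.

Form the Lagrangian:
  L(x, lambda) = (1/2) x^T Q x + c^T x + lambda^T (A x - b)
Stationarity (grad_x L = 0): Q x + c + A^T lambda = 0.
Primal feasibility: A x = b.

This gives the KKT block system:
  [ Q   A^T ] [ x     ]   [-c ]
  [ A    0  ] [ lambda ] = [ b ]

Solving the linear system:
  x*      = (-0.7755, 0.1633)
  lambda* = (-1.9796)
  f(x*)   = 2.8163

x* = (-0.7755, 0.1633), lambda* = (-1.9796)


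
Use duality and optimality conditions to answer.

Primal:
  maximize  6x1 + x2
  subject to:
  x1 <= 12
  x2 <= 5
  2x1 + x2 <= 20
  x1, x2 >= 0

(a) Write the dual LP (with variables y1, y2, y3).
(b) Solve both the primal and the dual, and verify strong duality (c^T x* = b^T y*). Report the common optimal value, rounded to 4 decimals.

The standard primal-dual pair for 'max c^T x s.t. A x <= b, x >= 0' is:
  Dual:  min b^T y  s.t.  A^T y >= c,  y >= 0.

So the dual LP is:
  minimize  12y1 + 5y2 + 20y3
  subject to:
    y1 + 2y3 >= 6
    y2 + y3 >= 1
    y1, y2, y3 >= 0

Solving the primal: x* = (10, 0).
  primal value c^T x* = 60.
Solving the dual: y* = (0, 0, 3).
  dual value b^T y* = 60.
Strong duality: c^T x* = b^T y*. Confirmed.

60


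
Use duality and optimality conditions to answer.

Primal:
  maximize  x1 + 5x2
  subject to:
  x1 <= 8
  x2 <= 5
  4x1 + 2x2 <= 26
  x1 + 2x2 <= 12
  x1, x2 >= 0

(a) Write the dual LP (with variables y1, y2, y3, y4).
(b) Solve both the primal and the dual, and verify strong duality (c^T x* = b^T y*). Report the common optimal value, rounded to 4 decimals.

The standard primal-dual pair for 'max c^T x s.t. A x <= b, x >= 0' is:
  Dual:  min b^T y  s.t.  A^T y >= c,  y >= 0.

So the dual LP is:
  minimize  8y1 + 5y2 + 26y3 + 12y4
  subject to:
    y1 + 4y3 + y4 >= 1
    y2 + 2y3 + 2y4 >= 5
    y1, y2, y3, y4 >= 0

Solving the primal: x* = (2, 5).
  primal value c^T x* = 27.
Solving the dual: y* = (0, 3, 0, 1).
  dual value b^T y* = 27.
Strong duality: c^T x* = b^T y*. Confirmed.

27


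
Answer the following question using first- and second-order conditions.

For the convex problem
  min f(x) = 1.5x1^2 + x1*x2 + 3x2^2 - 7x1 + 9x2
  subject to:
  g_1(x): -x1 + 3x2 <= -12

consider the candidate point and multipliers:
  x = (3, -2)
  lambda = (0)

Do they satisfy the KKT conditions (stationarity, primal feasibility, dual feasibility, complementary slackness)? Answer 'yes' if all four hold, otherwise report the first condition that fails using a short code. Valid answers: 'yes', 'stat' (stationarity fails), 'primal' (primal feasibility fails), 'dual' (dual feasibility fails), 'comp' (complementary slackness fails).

Gradient of f: grad f(x) = Q x + c = (0, 0)
Constraint values g_i(x) = a_i^T x - b_i:
  g_1((3, -2)) = 3
Stationarity residual: grad f(x) + sum_i lambda_i a_i = (0, 0)
  -> stationarity OK
Primal feasibility (all g_i <= 0): FAILS
Dual feasibility (all lambda_i >= 0): OK
Complementary slackness (lambda_i * g_i(x) = 0 for all i): OK

Verdict: the first failing condition is primal_feasibility -> primal.

primal


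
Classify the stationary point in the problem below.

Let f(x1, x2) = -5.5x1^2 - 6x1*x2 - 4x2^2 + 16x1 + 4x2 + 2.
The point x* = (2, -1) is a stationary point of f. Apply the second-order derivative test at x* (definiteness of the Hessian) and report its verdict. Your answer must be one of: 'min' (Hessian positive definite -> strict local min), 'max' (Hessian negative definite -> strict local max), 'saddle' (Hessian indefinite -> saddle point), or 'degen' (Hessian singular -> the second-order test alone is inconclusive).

Compute the Hessian H = grad^2 f:
  H = [[-11, -6], [-6, -8]]
Verify stationarity: grad f(x*) = H x* + g = (0, 0).
Eigenvalues of H: -15.6847, -3.3153.
Both eigenvalues < 0, so H is negative definite -> x* is a strict local max.

max


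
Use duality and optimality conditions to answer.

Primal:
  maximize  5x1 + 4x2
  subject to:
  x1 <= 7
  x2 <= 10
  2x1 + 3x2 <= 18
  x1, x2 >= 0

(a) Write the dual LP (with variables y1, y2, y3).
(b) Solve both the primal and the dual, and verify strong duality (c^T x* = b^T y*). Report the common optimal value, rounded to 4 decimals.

The standard primal-dual pair for 'max c^T x s.t. A x <= b, x >= 0' is:
  Dual:  min b^T y  s.t.  A^T y >= c,  y >= 0.

So the dual LP is:
  minimize  7y1 + 10y2 + 18y3
  subject to:
    y1 + 2y3 >= 5
    y2 + 3y3 >= 4
    y1, y2, y3 >= 0

Solving the primal: x* = (7, 1.3333).
  primal value c^T x* = 40.3333.
Solving the dual: y* = (2.3333, 0, 1.3333).
  dual value b^T y* = 40.3333.
Strong duality: c^T x* = b^T y*. Confirmed.

40.3333


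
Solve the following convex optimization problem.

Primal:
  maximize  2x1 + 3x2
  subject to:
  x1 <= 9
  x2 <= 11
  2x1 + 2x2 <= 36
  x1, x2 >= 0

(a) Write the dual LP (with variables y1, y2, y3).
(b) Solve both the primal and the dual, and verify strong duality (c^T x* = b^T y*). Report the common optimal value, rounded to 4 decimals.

The standard primal-dual pair for 'max c^T x s.t. A x <= b, x >= 0' is:
  Dual:  min b^T y  s.t.  A^T y >= c,  y >= 0.

So the dual LP is:
  minimize  9y1 + 11y2 + 36y3
  subject to:
    y1 + 2y3 >= 2
    y2 + 2y3 >= 3
    y1, y2, y3 >= 0

Solving the primal: x* = (7, 11).
  primal value c^T x* = 47.
Solving the dual: y* = (0, 1, 1).
  dual value b^T y* = 47.
Strong duality: c^T x* = b^T y*. Confirmed.

47


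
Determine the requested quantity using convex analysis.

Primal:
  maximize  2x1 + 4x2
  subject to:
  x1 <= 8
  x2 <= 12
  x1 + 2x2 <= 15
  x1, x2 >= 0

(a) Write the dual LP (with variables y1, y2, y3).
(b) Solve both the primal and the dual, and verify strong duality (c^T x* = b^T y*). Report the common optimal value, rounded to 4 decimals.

The standard primal-dual pair for 'max c^T x s.t. A x <= b, x >= 0' is:
  Dual:  min b^T y  s.t.  A^T y >= c,  y >= 0.

So the dual LP is:
  minimize  8y1 + 12y2 + 15y3
  subject to:
    y1 + y3 >= 2
    y2 + 2y3 >= 4
    y1, y2, y3 >= 0

Solving the primal: x* = (0, 7.5).
  primal value c^T x* = 30.
Solving the dual: y* = (0, 0, 2).
  dual value b^T y* = 30.
Strong duality: c^T x* = b^T y*. Confirmed.

30


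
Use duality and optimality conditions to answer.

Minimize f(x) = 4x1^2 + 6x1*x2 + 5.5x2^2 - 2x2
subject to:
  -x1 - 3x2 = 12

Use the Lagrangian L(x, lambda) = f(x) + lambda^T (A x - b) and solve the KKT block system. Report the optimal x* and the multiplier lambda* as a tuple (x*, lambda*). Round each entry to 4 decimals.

Form the Lagrangian:
  L(x, lambda) = (1/2) x^T Q x + c^T x + lambda^T (A x - b)
Stationarity (grad_x L = 0): Q x + c + A^T lambda = 0.
Primal feasibility: A x = b.

This gives the KKT block system:
  [ Q   A^T ] [ x     ]   [-c ]
  [ A    0  ] [ lambda ] = [ b ]

Solving the linear system:
  x*      = (1.6596, -4.5532)
  lambda* = (-14.0426)
  f(x*)   = 88.8085

x* = (1.6596, -4.5532), lambda* = (-14.0426)


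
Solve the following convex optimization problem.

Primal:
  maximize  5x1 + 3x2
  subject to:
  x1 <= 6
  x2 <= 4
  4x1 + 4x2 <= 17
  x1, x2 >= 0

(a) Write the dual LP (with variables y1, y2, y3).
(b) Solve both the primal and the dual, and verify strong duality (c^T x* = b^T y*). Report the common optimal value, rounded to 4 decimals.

The standard primal-dual pair for 'max c^T x s.t. A x <= b, x >= 0' is:
  Dual:  min b^T y  s.t.  A^T y >= c,  y >= 0.

So the dual LP is:
  minimize  6y1 + 4y2 + 17y3
  subject to:
    y1 + 4y3 >= 5
    y2 + 4y3 >= 3
    y1, y2, y3 >= 0

Solving the primal: x* = (4.25, 0).
  primal value c^T x* = 21.25.
Solving the dual: y* = (0, 0, 1.25).
  dual value b^T y* = 21.25.
Strong duality: c^T x* = b^T y*. Confirmed.

21.25


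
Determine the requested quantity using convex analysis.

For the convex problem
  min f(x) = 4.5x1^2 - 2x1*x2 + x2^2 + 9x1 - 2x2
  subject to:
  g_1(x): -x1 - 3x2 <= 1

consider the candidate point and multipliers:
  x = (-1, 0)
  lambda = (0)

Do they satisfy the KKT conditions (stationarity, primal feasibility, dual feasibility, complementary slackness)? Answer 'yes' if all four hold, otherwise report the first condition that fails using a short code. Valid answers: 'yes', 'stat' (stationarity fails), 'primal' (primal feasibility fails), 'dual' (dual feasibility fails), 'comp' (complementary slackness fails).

Gradient of f: grad f(x) = Q x + c = (0, 0)
Constraint values g_i(x) = a_i^T x - b_i:
  g_1((-1, 0)) = 0
Stationarity residual: grad f(x) + sum_i lambda_i a_i = (0, 0)
  -> stationarity OK
Primal feasibility (all g_i <= 0): OK
Dual feasibility (all lambda_i >= 0): OK
Complementary slackness (lambda_i * g_i(x) = 0 for all i): OK

Verdict: yes, KKT holds.

yes


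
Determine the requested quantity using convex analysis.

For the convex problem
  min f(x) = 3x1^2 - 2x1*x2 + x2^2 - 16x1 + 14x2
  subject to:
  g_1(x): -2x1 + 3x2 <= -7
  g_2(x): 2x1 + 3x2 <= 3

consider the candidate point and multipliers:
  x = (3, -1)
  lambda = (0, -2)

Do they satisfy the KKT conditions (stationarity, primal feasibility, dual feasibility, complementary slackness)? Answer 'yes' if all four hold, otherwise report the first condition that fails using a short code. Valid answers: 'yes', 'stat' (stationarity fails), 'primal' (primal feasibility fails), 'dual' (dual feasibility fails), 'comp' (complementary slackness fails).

Gradient of f: grad f(x) = Q x + c = (4, 6)
Constraint values g_i(x) = a_i^T x - b_i:
  g_1((3, -1)) = -2
  g_2((3, -1)) = 0
Stationarity residual: grad f(x) + sum_i lambda_i a_i = (0, 0)
  -> stationarity OK
Primal feasibility (all g_i <= 0): OK
Dual feasibility (all lambda_i >= 0): FAILS
Complementary slackness (lambda_i * g_i(x) = 0 for all i): OK

Verdict: the first failing condition is dual_feasibility -> dual.

dual
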